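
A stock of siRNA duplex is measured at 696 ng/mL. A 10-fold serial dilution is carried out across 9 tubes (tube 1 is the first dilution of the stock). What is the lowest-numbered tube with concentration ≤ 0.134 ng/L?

tube 7

Tube n has concentration 696 ng/mL / 10ⁿ.
Need 10ⁿ ≥ 696 ng/mL / 0.134 ng/L = 5.19 × 10⁶, so n ≥ 6.72.
First such tube: n = 7.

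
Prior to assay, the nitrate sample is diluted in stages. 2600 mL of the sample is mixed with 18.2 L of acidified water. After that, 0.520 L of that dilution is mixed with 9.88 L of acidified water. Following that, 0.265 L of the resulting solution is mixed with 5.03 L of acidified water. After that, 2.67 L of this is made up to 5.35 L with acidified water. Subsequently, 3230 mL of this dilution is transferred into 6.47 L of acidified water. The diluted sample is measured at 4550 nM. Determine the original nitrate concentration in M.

Overall dilution factor = 8 × 20 × 19.98 × 2.004 × 3.003 = 1.92 × 10⁴.
Original = 4550 nM × 1.92 × 10⁴ = 8.75 × 10⁷ nM = 0.0875 M.

0.0875 M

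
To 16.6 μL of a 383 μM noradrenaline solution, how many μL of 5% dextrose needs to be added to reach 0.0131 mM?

469 μL

0.0131 mM = 13.1 μM.
V₂ = C₁V₁/C₂ = 383 × 16.6 / 13.1 = 485 μL.
Diluent to add = V₂ − V₁ = 485 − 16.6 = 469 μL.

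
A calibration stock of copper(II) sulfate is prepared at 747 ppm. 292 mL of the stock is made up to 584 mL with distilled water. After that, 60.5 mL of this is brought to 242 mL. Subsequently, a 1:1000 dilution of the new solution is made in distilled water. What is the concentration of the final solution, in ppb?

Overall dilution factor = 2 × 4 × 1000 = 8000.
747 ppm / 8000 = 0.0934 ppm = 93.4 ppb.

93.4 ppb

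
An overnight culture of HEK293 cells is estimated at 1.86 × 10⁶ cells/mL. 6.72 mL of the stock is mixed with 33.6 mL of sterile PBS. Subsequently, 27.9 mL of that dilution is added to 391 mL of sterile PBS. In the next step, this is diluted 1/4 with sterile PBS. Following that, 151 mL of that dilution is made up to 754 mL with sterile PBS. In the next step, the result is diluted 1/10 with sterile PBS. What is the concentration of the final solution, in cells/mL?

103 cells/mL

Overall dilution factor = 6 × 15.01 × 4 × 4.993 × 10 = 1.80 × 10⁴.
1.86 × 10⁶ cells/mL / 1.80 × 10⁴ = 103 cells/mL.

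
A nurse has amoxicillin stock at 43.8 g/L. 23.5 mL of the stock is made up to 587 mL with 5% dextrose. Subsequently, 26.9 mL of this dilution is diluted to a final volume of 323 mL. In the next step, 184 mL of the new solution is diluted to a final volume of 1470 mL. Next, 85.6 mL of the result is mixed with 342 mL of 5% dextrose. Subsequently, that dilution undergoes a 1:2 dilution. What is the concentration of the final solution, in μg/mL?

Overall dilution factor = 24.98 × 12.01 × 7.989 × 4.995 × 2 = 2.39 × 10⁴.
43.8 g/L / 2.39 × 10⁴ = 1.83 × 10⁻³ g/L = 1.83 μg/mL.

1.83 μg/mL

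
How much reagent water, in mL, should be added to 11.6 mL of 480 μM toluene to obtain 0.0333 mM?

156 mL

0.0333 mM = 33.3 μM.
V₂ = C₁V₁/C₂ = 480 × 11.6 / 33.3 = 167 mL.
Diluent to add = V₂ − V₁ = 167 − 11.6 = 156 mL.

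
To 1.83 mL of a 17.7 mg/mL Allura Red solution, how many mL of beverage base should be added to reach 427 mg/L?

427 mg/L = 0.427 mg/mL.
V₂ = C₁V₁/C₂ = 17.7 × 1.83 / 0.427 = 75.9 mL.
Diluent to add = V₂ − V₁ = 75.9 − 1.83 = 74.0 mL.

74.0 mL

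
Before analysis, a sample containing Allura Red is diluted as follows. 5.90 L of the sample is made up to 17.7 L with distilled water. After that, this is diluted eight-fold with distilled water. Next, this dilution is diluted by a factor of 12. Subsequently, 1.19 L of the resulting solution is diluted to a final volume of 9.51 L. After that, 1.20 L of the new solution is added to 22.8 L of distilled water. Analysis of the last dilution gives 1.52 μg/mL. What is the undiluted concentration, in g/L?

Overall dilution factor = 3 × 8 × 12 × 7.992 × 20 = 4.60 × 10⁴.
Original = 1.52 μg/mL × 4.60 × 10⁴ = 7.00 × 10⁴ μg/mL = 70.0 g/L.

70.0 g/L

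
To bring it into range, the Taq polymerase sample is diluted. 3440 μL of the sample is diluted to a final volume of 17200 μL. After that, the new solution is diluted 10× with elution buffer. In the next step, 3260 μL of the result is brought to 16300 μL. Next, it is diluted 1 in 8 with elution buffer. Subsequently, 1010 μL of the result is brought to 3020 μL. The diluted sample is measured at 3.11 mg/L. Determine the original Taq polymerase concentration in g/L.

Overall dilution factor = 5 × 10 × 5 × 8 × 2.990 = 5980.
Original = 3.11 mg/L × 5980 = 1.86 × 10⁴ mg/L = 18.6 g/L.

18.6 g/L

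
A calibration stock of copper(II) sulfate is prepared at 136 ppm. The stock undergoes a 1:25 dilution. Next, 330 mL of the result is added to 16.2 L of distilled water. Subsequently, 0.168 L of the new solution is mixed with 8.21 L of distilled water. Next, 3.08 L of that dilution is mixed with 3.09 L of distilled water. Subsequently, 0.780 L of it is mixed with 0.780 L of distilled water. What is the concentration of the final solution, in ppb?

Overall dilution factor = 25 × 50.09 × 49.87 × 2.003 × 2 = 2.50 × 10⁵.
136 ppm / 2.50 × 10⁵ = 5.44 × 10⁻⁴ ppm = 0.544 ppb.

0.544 ppb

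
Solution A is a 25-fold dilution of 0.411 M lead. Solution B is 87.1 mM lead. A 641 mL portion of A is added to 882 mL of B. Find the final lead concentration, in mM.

C_A = 0.411 M / 25 = 0.0164 M.
C_B = 87.1 mM = 0.0871 M.
C_mix = (C_A·V_A + C_B·V_B)/(V_A + V_B) = (0.0164×641 + 0.0871×882) / 1523 = 0.0574 M = 57.4 mM.

57.4 mM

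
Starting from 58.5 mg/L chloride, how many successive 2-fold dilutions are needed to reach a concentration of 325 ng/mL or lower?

8

Need 2ⁿ ≥ 180, so n ≥ log(180)/log(2) = 7.49.
Minimum whole steps: n = 8.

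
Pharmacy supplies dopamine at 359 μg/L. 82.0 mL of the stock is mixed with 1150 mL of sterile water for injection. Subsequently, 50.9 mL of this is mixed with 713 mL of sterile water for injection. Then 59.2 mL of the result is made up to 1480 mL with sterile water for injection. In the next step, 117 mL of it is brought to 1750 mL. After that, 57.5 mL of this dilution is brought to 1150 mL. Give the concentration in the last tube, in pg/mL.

Overall dilution factor = 15.02 × 15.01 × 25 × 14.96 × 20 = 1.69 × 10⁶.
359 μg/L / 1.69 × 10⁶ = 2.13 × 10⁻⁴ μg/L = 0.213 pg/mL.

0.213 pg/mL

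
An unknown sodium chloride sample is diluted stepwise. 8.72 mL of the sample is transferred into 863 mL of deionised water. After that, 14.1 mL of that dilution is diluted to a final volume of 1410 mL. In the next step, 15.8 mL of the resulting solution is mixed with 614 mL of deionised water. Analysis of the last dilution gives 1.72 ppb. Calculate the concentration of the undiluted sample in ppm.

685 ppm

Overall dilution factor = 99.97 × 100 × 39.86 = 3.98 × 10⁵.
Original = 1.72 ppb × 3.98 × 10⁵ = 6.85 × 10⁵ ppb = 685 ppm.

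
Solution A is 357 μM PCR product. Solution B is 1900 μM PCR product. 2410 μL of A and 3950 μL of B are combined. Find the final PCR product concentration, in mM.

C_mix = (C_A·V_A + C_B·V_B)/(V_A + V_B) = (357×2410 + 1900×3950) / 6360 = 1315 μM = 1.32 mM.

1.32 mM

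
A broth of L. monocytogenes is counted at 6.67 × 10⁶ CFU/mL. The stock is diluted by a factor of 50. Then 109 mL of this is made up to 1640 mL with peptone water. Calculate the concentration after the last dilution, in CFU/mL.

Overall dilution factor = 50 × 15.05 = 752.
6.67 × 10⁶ CFU/mL / 752 = 8870 CFU/mL.

8870 CFU/mL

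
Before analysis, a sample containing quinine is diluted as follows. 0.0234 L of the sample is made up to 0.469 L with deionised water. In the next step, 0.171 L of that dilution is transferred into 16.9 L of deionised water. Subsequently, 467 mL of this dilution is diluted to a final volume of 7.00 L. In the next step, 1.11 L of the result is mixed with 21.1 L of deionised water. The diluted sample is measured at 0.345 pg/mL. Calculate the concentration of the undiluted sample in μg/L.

207 μg/L

Overall dilution factor = 20.04 × 99.83 × 14.99 × 20.01 = 6.00 × 10⁵.
Original = 0.345 pg/mL × 6.00 × 10⁵ = 2.07 × 10⁵ pg/mL = 207 μg/L.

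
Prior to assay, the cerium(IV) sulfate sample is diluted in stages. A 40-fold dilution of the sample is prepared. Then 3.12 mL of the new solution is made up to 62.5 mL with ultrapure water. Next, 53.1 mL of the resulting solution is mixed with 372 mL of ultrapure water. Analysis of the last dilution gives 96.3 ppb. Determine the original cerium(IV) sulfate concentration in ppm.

618 ppm

Overall dilution factor = 40 × 20.03 × 8.006 = 6415.
Original = 96.3 ppb × 6415 = 6.18 × 10⁵ ppb = 618 ppm.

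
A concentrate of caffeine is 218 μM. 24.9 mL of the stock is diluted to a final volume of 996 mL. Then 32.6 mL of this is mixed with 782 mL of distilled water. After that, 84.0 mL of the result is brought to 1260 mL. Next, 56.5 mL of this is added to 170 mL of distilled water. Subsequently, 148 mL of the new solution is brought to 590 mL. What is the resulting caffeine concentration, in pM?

910 pM

Overall dilution factor = 40 × 24.99 × 15 × 4.009 × 3.986 = 2.40 × 10⁵.
218 μM / 2.40 × 10⁵ = 9.10 × 10⁻⁴ μM = 910 pM.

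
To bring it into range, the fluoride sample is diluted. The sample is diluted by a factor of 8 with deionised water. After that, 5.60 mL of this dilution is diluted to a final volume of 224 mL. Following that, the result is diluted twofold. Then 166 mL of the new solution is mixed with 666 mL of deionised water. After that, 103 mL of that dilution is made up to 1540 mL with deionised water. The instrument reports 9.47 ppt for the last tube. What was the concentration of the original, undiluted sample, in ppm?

Overall dilution factor = 8 × 40 × 2 × 5.012 × 14.95 = 4.80 × 10⁴.
Original = 9.47 ppt × 4.80 × 10⁴ = 4.54 × 10⁵ ppt = 0.454 ppm.

0.454 ppm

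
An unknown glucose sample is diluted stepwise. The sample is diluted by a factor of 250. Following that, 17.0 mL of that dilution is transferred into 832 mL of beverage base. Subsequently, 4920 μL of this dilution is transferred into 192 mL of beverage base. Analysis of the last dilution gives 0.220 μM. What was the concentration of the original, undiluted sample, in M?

Overall dilution factor = 250 × 49.94 × 40.02 = 5.00 × 10⁵.
Original = 0.220 μM × 5.00 × 10⁵ = 1.10 × 10⁵ μM = 0.110 M.

0.110 M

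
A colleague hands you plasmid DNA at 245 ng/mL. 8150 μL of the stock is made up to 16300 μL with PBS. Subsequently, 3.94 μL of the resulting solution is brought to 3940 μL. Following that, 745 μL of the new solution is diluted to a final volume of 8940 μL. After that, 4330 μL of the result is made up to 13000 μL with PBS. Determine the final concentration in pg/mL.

Overall dilution factor = 2 × 1000 × 12 × 3.002 = 7.21 × 10⁴.
245 ng/mL / 7.21 × 10⁴ = 3.40 × 10⁻³ ng/mL = 3.40 pg/mL.

3.40 pg/mL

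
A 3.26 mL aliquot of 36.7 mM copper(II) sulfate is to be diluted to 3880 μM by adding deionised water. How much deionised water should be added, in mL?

27.6 mL

3880 μM = 3.88 mM.
V₂ = C₁V₁/C₂ = 36.7 × 3.26 / 3.88 = 30.8 mL.
Diluent to add = V₂ − V₁ = 30.8 − 3.26 = 27.6 mL.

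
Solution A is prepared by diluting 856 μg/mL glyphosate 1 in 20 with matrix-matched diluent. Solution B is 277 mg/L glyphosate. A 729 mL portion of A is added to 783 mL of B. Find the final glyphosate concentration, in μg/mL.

164 μg/mL

C_A = 856 μg/mL / 20 = 42.8 μg/mL.
C_B = 277 mg/L = 277 μg/mL.
C_mix = (C_A·V_A + C_B·V_B)/(V_A + V_B) = (42.8×729 + 277×783) / 1512 = 164 μg/mL.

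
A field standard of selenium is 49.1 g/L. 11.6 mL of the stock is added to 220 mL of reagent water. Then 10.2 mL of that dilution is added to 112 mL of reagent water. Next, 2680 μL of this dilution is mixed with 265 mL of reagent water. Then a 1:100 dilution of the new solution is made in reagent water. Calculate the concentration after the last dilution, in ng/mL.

Overall dilution factor = 19.97 × 11.98 × 99.88 × 100 = 2.39 × 10⁶.
49.1 g/L / 2.39 × 10⁶ = 2.06 × 10⁻⁵ g/L = 20.6 ng/mL.

20.6 ng/mL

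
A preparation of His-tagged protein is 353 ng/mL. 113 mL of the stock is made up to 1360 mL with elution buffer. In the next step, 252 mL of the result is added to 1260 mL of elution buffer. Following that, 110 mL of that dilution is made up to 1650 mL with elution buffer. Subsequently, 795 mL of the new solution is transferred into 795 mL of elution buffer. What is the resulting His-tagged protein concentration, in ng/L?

Overall dilution factor = 12.04 × 6 × 15 × 2 = 2166.
353 ng/mL / 2166 = 0.163 ng/mL = 163 ng/L.

163 ng/L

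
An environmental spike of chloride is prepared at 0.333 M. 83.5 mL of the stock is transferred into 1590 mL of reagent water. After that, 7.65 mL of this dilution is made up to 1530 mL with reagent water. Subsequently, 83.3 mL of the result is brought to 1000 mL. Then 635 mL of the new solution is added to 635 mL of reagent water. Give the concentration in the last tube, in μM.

Overall dilution factor = 20.04 × 200 × 12.00 × 2 = 9.62 × 10⁴.
0.333 M / 9.62 × 10⁴ = 3.46 × 10⁻⁶ M = 3.46 μM.

3.46 μM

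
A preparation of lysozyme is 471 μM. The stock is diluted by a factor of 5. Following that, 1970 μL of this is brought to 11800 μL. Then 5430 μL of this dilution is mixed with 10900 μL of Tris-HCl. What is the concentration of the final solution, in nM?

5230 nM

Overall dilution factor = 5 × 5.990 × 3.007 = 90.1.
471 μM / 90.1 = 5.23 μM = 5230 nM.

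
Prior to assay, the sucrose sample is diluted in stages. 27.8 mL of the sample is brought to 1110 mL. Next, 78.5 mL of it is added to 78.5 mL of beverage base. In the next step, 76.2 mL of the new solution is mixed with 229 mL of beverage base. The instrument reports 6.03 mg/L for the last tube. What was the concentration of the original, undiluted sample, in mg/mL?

Overall dilution factor = 39.93 × 2 × 4.005 = 320.
Original = 6.03 mg/L × 320 = 1929 mg/L = 1.93 mg/mL.

1.93 mg/mL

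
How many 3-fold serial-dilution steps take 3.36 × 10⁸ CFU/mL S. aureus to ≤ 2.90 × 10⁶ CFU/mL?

Need 3ⁿ ≥ 116, so n ≥ log(116)/log(3) = 4.33.
Minimum whole steps: n = 5.

5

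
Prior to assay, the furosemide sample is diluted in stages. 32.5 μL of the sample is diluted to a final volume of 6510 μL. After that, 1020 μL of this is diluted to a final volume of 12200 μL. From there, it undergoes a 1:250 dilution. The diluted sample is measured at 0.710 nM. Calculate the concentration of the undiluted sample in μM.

425 μM

Overall dilution factor = 200.3 × 11.96 × 250 = 5.99 × 10⁵.
Original = 0.710 nM × 5.99 × 10⁵ = 4.25 × 10⁵ nM = 425 μM.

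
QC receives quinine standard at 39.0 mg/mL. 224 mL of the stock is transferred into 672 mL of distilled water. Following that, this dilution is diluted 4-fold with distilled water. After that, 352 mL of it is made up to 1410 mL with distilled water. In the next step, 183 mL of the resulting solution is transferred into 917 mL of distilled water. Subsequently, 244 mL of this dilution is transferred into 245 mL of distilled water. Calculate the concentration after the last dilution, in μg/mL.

50.5 μg/mL

Overall dilution factor = 4 × 4 × 4.006 × 6.011 × 2.004 = 772.
39.0 mg/mL / 772 = 0.0505 mg/mL = 50.5 μg/mL.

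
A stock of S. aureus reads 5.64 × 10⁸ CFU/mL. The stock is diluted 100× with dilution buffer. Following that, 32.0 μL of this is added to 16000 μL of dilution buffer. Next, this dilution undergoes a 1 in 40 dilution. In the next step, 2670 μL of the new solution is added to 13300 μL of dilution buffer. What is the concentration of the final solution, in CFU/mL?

47.1 CFU/mL

Overall dilution factor = 100 × 501 × 40 × 5.981 = 1.20 × 10⁷.
5.64 × 10⁸ CFU/mL / 1.20 × 10⁷ = 47.1 CFU/mL.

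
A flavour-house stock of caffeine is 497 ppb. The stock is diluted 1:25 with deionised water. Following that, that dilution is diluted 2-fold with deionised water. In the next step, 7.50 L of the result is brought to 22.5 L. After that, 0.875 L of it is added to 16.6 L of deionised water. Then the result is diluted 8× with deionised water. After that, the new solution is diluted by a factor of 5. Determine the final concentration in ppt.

4.15 ppt

Overall dilution factor = 25 × 2 × 3 × 19.97 × 8 × 5 = 1.20 × 10⁵.
497 ppb / 1.20 × 10⁵ = 4.15 × 10⁻³ ppb = 4.15 ppt.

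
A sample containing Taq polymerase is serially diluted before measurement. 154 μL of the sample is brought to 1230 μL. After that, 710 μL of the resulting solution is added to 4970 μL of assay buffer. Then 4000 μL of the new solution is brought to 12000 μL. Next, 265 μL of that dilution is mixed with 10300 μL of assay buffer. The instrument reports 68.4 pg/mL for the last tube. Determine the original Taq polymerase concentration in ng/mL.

523 ng/mL

Overall dilution factor = 7.987 × 8 × 3 × 39.87 = 7642.
Original = 68.4 pg/mL × 7642 = 5.23 × 10⁵ pg/mL = 523 ng/mL.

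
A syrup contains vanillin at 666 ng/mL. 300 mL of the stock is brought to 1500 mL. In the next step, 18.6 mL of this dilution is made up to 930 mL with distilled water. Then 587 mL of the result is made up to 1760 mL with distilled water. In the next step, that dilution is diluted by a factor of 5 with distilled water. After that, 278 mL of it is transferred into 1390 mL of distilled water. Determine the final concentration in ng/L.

Overall dilution factor = 5 × 50 × 2.998 × 5 × 6 = 2.25 × 10⁴.
666 ng/mL / 2.25 × 10⁴ = 0.0296 ng/mL = 29.6 ng/L.

29.6 ng/L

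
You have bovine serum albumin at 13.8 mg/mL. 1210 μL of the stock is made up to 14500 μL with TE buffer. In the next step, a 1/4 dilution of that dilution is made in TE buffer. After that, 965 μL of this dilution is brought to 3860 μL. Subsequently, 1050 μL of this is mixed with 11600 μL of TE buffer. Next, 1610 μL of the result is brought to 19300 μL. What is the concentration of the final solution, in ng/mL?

Overall dilution factor = 11.98 × 4 × 4 × 12.05 × 11.99 = 2.77 × 10⁴.
13.8 mg/mL / 2.77 × 10⁴ = 4.98 × 10⁻⁴ mg/mL = 498 ng/mL.

498 ng/mL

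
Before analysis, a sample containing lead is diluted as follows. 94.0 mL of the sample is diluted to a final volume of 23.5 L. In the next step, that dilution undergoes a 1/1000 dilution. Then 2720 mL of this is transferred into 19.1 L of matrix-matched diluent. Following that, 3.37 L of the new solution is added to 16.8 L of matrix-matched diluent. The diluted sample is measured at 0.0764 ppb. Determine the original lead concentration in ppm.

917 ppm

Overall dilution factor = 250 × 1000 × 8.022 × 5.985 = 1.20 × 10⁷.
Original = 0.0764 ppb × 1.20 × 10⁷ = 9.17 × 10⁵ ppb = 917 ppm.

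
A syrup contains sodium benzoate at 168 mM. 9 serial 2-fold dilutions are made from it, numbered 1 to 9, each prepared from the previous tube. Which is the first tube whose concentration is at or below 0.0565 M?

tube 2

Tube n has concentration 168 mM / 2ⁿ.
Need 2ⁿ ≥ 168 mM / 0.0565 M = 2.97, so n ≥ 1.57.
First such tube: n = 2.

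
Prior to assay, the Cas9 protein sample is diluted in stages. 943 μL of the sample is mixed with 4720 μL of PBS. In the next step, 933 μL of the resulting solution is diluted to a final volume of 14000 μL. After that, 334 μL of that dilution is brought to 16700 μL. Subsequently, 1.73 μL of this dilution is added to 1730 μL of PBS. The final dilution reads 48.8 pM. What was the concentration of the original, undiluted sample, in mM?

Overall dilution factor = 6.005 × 15.01 × 50 × 1001 = 4.51 × 10⁶.
Original = 48.8 pM × 4.51 × 10⁶ = 2.20 × 10⁸ pM = 0.220 mM.

0.220 mM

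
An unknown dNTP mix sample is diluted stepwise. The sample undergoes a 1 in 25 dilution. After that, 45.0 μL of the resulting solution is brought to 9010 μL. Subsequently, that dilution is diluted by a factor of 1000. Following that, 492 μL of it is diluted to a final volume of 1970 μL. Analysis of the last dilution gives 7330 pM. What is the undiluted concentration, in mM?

147 mM

Overall dilution factor = 25 × 200.2 × 1000 × 4.004 = 2.00 × 10⁷.
Original = 7330 pM × 2.00 × 10⁷ = 1.47 × 10¹¹ pM = 147 mM.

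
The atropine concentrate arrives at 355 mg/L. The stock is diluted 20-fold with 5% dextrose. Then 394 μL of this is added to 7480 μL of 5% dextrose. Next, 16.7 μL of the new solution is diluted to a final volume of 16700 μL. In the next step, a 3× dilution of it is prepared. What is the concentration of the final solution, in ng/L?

Overall dilution factor = 20 × 19.98 × 1000 × 3 = 1.20 × 10⁶.
355 mg/L / 1.20 × 10⁶ = 2.96 × 10⁻⁴ mg/L = 296 ng/L.

296 ng/L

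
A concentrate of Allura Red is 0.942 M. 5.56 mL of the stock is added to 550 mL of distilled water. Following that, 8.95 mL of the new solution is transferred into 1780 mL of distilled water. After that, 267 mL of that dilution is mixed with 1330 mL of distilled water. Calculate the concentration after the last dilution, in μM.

7.89 μM

Overall dilution factor = 99.92 × 199.9 × 5.981 = 1.19 × 10⁵.
0.942 M / 1.19 × 10⁵ = 7.89 × 10⁻⁶ M = 7.89 μM.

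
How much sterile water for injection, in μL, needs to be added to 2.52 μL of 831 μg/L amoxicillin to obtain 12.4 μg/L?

V₂ = C₁V₁/C₂ = 831 × 2.52 / 12.4 = 169 μL.
Diluent to add = V₂ − V₁ = 169 − 2.52 = 166 μL.

166 μL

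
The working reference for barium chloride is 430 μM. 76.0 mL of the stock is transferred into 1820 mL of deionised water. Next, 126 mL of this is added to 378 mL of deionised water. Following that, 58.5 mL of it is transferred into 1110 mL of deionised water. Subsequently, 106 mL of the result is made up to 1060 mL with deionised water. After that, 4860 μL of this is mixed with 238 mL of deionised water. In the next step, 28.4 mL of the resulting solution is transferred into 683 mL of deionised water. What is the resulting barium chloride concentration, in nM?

Overall dilution factor = 24.95 × 4 × 19.97 × 10 × 49.97 × 25.05 = 2.50 × 10⁷.
430 μM / 2.50 × 10⁷ = 1.72 × 10⁻⁵ μM = 0.0172 nM.

0.0172 nM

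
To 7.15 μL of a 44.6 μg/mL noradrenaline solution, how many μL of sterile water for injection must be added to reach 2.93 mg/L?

2.93 mg/L = 2.93 μg/mL.
V₂ = C₁V₁/C₂ = 44.6 × 7.15 / 2.93 = 109 μL.
Diluent to add = V₂ − V₁ = 109 − 7.15 = 102 μL.

102 μL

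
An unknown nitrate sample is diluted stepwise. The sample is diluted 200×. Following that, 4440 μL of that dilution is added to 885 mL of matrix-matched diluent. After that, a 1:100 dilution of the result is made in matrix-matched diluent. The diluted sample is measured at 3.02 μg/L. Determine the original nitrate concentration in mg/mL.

Overall dilution factor = 200 × 200.3 × 100 = 4.01 × 10⁶.
Original = 3.02 μg/L × 4.01 × 10⁶ = 1.21 × 10⁷ μg/L = 12.1 mg/mL.

12.1 mg/mL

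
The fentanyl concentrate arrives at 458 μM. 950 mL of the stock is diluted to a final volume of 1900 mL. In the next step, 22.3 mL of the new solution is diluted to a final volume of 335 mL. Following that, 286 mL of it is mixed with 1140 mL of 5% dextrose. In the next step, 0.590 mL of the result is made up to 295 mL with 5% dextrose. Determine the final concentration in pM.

6110 pM

Overall dilution factor = 2 × 15.02 × 4.986 × 500 = 7.49 × 10⁴.
458 μM / 7.49 × 10⁴ = 6.11 × 10⁻³ μM = 6110 pM.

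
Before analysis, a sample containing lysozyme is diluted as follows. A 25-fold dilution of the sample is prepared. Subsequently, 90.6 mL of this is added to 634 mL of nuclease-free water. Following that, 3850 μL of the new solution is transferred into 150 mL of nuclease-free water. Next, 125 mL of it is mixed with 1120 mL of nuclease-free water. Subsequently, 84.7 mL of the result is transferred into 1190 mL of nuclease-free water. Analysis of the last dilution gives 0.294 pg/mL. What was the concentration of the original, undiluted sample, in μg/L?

352 μg/L

Overall dilution factor = 25 × 7.998 × 39.96 × 9.960 × 15.05 = 1.20 × 10⁶.
Original = 0.294 pg/mL × 1.20 × 10⁶ = 3.52 × 10⁵ pg/mL = 352 μg/L.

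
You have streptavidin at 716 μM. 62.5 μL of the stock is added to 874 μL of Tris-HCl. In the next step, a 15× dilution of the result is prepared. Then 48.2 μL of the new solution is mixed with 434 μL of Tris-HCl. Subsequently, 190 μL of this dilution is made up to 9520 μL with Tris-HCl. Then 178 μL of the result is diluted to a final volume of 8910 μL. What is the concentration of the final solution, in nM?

Overall dilution factor = 14.98 × 15 × 10.00 × 50.11 × 50.06 = 5.64 × 10⁶.
716 μM / 5.64 × 10⁶ = 1.27 × 10⁻⁴ μM = 0.127 nM.

0.127 nM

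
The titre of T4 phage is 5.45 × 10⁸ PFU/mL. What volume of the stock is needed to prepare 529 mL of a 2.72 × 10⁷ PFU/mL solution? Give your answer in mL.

V₁ = C₂V₂/C₁ = 2.72 × 10⁷ × 529 / 5.45 × 10⁸ = 26.4 mL.

26.4 mL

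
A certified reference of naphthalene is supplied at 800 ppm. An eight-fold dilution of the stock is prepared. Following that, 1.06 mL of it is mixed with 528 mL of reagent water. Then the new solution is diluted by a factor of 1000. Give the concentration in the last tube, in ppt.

Overall dilution factor = 8 × 499.1 × 1000 = 3.99 × 10⁶.
800 ppm / 3.99 × 10⁶ = 2.00 × 10⁻⁴ ppm = 200 ppt.

200 ppt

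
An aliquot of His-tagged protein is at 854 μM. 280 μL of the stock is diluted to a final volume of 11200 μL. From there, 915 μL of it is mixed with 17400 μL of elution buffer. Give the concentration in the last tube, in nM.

1070 nM

Overall dilution factor = 40 × 20.02 = 801.
854 μM / 801 = 1.07 μM = 1070 nM.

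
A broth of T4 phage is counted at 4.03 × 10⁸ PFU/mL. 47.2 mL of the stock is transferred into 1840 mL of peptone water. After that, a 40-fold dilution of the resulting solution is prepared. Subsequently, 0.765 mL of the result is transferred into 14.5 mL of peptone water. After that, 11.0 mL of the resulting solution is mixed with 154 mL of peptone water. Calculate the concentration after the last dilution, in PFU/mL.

Overall dilution factor = 39.98 × 40 × 19.95 × 15 = 4.79 × 10⁵.
4.03 × 10⁸ PFU/mL / 4.79 × 10⁵ = 842 PFU/mL.

842 PFU/mL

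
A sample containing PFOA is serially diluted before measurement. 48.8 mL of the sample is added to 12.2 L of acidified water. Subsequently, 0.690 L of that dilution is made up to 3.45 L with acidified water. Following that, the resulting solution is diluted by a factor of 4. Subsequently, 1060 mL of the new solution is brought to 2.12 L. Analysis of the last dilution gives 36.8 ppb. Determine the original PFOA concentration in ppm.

Overall dilution factor = 251 × 5 × 4 × 2 = 1.00 × 10⁴.
Original = 36.8 ppb × 1.00 × 10⁴ = 3.69 × 10⁵ ppb = 369 ppm.

369 ppm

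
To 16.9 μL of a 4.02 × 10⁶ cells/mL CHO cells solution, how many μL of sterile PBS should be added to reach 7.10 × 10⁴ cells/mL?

V₂ = C₁V₁/C₂ = 4.02 × 10⁶ × 16.9 / 7.10 × 10⁴ = 957 μL.
Diluent to add = V₂ − V₁ = 957 − 16.9 = 940 μL.

940 μL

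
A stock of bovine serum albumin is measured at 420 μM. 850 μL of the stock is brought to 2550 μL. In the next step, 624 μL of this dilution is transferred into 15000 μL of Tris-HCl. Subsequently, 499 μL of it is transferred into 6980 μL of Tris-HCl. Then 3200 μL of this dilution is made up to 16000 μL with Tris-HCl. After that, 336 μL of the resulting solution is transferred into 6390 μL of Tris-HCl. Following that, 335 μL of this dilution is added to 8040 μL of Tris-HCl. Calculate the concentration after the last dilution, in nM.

0.149 nM

Overall dilution factor = 3 × 25.04 × 14.99 × 5 × 20.02 × 25 = 2.82 × 10⁶.
420 μM / 2.82 × 10⁶ = 1.49 × 10⁻⁴ μM = 0.149 nM.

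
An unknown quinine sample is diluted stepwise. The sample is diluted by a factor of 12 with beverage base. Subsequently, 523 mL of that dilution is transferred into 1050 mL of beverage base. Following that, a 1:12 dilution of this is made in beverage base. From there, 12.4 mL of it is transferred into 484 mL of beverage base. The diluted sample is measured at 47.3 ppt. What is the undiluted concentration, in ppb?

820 ppb

Overall dilution factor = 12 × 3.008 × 12 × 40.03 = 1.73 × 10⁴.
Original = 47.3 ppt × 1.73 × 10⁴ = 8.20 × 10⁵ ppt = 820 ppb.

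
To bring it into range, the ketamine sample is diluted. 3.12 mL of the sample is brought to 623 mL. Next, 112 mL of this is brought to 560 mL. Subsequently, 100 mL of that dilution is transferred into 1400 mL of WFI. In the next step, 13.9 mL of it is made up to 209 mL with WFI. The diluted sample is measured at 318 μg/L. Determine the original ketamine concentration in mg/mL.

71.6 mg/mL

Overall dilution factor = 199.7 × 5 × 15 × 15.04 = 2.25 × 10⁵.
Original = 318 μg/L × 2.25 × 10⁵ = 7.16 × 10⁷ μg/L = 71.6 mg/mL.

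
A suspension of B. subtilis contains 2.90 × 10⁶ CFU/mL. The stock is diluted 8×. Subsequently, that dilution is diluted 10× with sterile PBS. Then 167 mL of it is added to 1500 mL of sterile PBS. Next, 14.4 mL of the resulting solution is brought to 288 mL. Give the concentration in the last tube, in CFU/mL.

Overall dilution factor = 8 × 10 × 9.982 × 20 = 1.60 × 10⁴.
2.90 × 10⁶ CFU/mL / 1.60 × 10⁴ = 182 CFU/mL.

182 CFU/mL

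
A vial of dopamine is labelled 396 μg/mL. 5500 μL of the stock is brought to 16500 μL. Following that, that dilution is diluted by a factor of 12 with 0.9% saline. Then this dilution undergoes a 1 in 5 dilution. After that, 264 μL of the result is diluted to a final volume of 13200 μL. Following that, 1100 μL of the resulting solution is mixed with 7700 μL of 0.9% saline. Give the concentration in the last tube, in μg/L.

5.50 μg/L

Overall dilution factor = 3 × 12 × 5 × 50 × 8 = 7.20 × 10⁴.
396 μg/mL / 7.20 × 10⁴ = 5.50 × 10⁻³ μg/mL = 5.50 μg/L.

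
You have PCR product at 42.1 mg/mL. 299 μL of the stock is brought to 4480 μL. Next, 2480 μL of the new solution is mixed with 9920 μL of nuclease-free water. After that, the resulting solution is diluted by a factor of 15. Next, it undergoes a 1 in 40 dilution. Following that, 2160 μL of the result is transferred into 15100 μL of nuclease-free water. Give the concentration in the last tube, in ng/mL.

117 ng/mL

Overall dilution factor = 14.98 × 5 × 15 × 40 × 7.991 = 3.59 × 10⁵.
42.1 mg/mL / 3.59 × 10⁵ = 1.17 × 10⁻⁴ mg/mL = 117 ng/mL.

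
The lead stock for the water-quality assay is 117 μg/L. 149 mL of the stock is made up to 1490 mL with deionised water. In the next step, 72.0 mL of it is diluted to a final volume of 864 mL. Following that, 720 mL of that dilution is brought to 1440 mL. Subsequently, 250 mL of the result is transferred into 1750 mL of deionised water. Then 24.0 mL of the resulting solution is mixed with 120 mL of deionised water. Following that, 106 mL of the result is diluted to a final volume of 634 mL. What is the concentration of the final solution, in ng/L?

1.70 ng/L

Overall dilution factor = 10 × 12 × 2 × 8 × 6 × 5.981 = 6.89 × 10⁴.
117 μg/L / 6.89 × 10⁴ = 1.70 × 10⁻³ μg/L = 1.70 ng/L.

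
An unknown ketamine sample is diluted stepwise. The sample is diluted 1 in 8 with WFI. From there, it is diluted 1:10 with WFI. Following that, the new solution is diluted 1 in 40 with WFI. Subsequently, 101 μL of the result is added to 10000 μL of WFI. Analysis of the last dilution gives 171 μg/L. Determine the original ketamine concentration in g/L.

54.7 g/L

Overall dilution factor = 8 × 10 × 40 × 100.0 = 3.20 × 10⁵.
Original = 171 μg/L × 3.20 × 10⁵ = 5.47 × 10⁷ μg/L = 54.7 g/L.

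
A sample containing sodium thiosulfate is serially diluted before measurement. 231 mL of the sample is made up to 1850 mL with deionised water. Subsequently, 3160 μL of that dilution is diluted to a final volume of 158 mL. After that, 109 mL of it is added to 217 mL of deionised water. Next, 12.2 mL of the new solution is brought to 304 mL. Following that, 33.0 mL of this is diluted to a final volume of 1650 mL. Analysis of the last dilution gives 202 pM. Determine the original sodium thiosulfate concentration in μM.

Overall dilution factor = 8.009 × 50 × 2.991 × 24.92 × 50 = 1.49 × 10⁶.
Original = 202 pM × 1.49 × 10⁶ = 3.01 × 10⁸ pM = 301 μM.

301 μM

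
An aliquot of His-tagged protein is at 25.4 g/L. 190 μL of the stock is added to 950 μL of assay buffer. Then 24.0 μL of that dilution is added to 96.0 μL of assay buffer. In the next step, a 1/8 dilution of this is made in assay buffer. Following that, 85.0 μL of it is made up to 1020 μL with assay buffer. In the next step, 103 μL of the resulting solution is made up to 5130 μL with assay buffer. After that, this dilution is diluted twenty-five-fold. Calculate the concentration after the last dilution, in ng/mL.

Overall dilution factor = 6 × 5 × 8 × 12 × 49.81 × 25 = 3.59 × 10⁶.
25.4 g/L / 3.59 × 10⁶ = 7.08 × 10⁻⁶ g/L = 7.08 ng/mL.

7.08 ng/mL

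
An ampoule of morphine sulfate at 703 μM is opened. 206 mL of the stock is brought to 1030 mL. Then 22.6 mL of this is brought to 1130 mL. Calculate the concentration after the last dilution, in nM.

2810 nM

Overall dilution factor = 5 × 50 = 250.
703 μM / 250 = 2.81 μM = 2810 nM.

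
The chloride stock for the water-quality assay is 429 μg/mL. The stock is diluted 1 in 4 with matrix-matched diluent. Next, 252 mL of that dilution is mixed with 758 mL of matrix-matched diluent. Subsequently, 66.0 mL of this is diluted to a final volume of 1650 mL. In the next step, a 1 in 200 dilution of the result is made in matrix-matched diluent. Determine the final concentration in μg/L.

5.35 μg/L

Overall dilution factor = 4 × 4.008 × 25 × 200 = 8.02 × 10⁴.
429 μg/mL / 8.02 × 10⁴ = 5.35 × 10⁻³ μg/mL = 5.35 μg/L.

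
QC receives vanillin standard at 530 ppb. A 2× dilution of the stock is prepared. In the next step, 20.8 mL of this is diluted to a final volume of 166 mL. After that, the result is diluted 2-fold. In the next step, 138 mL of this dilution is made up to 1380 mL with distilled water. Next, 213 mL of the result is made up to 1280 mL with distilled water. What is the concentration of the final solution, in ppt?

276 ppt

Overall dilution factor = 2 × 7.981 × 2 × 10 × 6.009 = 1918.
530 ppb / 1918 = 0.276 ppb = 276 ppt.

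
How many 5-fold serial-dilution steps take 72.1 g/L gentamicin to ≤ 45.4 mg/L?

Need 5ⁿ ≥ 1588, so n ≥ log(1588)/log(5) = 4.58.
Minimum whole steps: n = 5.

5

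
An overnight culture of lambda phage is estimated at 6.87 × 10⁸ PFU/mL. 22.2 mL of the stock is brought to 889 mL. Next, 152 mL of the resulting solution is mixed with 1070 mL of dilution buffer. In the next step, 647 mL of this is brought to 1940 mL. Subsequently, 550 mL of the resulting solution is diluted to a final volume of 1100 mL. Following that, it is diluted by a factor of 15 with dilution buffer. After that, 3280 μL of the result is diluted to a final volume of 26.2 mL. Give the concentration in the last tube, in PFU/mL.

Overall dilution factor = 40.05 × 8.039 × 2.998 × 2 × 15 × 7.988 = 2.31 × 10⁵.
6.87 × 10⁸ PFU/mL / 2.31 × 10⁵ = 2970 PFU/mL.

2970 PFU/mL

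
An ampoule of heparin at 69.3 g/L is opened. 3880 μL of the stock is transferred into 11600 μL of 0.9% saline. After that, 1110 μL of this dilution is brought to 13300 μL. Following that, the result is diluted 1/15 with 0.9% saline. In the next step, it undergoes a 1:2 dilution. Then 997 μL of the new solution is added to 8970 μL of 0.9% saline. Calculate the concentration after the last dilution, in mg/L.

4.83 mg/L

Overall dilution factor = 3.990 × 11.98 × 15 × 2 × 9.997 = 1.43 × 10⁴.
69.3 g/L / 1.43 × 10⁴ = 4.83 × 10⁻³ g/L = 4.83 mg/L.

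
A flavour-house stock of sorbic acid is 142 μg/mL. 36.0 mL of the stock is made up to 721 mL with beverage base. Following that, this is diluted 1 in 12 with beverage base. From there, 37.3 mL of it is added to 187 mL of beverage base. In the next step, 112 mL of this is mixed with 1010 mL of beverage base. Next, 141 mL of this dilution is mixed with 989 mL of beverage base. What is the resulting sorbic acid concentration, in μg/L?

Overall dilution factor = 20.03 × 12 × 6.013 × 10.02 × 8.014 = 1.16 × 10⁵.
142 μg/mL / 1.16 × 10⁵ = 1.22 × 10⁻³ μg/mL = 1.22 μg/L.

1.22 μg/L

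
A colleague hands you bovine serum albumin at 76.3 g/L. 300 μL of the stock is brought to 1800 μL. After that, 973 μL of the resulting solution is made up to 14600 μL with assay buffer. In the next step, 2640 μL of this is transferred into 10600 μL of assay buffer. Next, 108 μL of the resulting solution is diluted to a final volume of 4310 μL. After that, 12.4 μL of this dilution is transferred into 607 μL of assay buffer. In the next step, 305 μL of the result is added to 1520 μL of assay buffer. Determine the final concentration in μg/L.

14.2 μg/L

Overall dilution factor = 6 × 15.01 × 5.015 × 39.91 × 49.95 × 5.984 = 5.39 × 10⁶.
76.3 g/L / 5.39 × 10⁶ = 1.42 × 10⁻⁵ g/L = 14.2 μg/L.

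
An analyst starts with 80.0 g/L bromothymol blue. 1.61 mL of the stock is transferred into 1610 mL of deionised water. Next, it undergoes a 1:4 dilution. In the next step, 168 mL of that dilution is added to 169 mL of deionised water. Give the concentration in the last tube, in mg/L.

Overall dilution factor = 1001 × 4 × 2.006 = 8032.
80.0 g/L / 8032 = 9.96 × 10⁻³ g/L = 9.96 mg/L.

9.96 mg/L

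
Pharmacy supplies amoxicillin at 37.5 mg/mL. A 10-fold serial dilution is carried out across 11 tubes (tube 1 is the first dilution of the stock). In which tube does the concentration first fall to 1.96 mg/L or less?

Tube n has concentration 37.5 mg/mL / 10ⁿ.
Need 10ⁿ ≥ 37.5 mg/mL / 1.96 mg/L = 1.91 × 10⁴, so n ≥ 4.28.
First such tube: n = 5.

tube 5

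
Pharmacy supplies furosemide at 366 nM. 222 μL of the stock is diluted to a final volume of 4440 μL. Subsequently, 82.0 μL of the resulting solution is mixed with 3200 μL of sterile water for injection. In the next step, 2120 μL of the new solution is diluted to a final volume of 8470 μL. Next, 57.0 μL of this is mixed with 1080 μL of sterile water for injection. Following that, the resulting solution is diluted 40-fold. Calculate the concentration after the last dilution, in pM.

0.143 pM

Overall dilution factor = 20 × 40.02 × 3.995 × 19.95 × 40 = 2.55 × 10⁶.
366 nM / 2.55 × 10⁶ = 1.43 × 10⁻⁴ nM = 0.143 pM.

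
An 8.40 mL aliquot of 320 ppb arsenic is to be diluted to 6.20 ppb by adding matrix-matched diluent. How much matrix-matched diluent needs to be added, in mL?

V₂ = C₁V₁/C₂ = 320 × 8.40 / 6.20 = 434 mL.
Diluent to add = V₂ − V₁ = 434 − 8.40 = 425 mL.

425 mL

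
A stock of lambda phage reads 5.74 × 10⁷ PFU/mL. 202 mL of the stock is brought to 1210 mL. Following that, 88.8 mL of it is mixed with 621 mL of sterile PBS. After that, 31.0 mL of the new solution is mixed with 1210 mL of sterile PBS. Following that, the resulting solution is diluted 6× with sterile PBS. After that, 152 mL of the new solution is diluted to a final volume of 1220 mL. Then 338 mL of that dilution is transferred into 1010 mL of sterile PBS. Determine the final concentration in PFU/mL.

156 PFU/mL

Overall dilution factor = 5.990 × 7.993 × 40.03 × 6 × 8.026 × 3.988 = 3.68 × 10⁵.
5.74 × 10⁷ PFU/mL / 3.68 × 10⁵ = 156 PFU/mL.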